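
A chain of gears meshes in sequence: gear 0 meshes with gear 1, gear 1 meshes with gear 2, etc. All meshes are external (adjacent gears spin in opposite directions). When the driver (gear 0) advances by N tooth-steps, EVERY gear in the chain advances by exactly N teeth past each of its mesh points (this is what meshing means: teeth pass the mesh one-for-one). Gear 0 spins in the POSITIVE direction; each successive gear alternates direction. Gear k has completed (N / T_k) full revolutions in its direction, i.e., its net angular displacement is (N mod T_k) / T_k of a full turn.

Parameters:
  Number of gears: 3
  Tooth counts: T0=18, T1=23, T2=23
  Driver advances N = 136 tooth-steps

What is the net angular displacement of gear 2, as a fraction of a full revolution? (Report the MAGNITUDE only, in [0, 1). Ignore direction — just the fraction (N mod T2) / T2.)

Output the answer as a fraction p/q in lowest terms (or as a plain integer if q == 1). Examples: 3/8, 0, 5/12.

Answer: 21/23

Derivation:
Chain of 3 gears, tooth counts: [18, 23, 23]
  gear 0: T0=18, direction=positive, advance = 136 mod 18 = 10 teeth = 10/18 turn
  gear 1: T1=23, direction=negative, advance = 136 mod 23 = 21 teeth = 21/23 turn
  gear 2: T2=23, direction=positive, advance = 136 mod 23 = 21 teeth = 21/23 turn
Gear 2: 136 mod 23 = 21
Fraction = 21 / 23 = 21/23 (gcd(21,23)=1) = 21/23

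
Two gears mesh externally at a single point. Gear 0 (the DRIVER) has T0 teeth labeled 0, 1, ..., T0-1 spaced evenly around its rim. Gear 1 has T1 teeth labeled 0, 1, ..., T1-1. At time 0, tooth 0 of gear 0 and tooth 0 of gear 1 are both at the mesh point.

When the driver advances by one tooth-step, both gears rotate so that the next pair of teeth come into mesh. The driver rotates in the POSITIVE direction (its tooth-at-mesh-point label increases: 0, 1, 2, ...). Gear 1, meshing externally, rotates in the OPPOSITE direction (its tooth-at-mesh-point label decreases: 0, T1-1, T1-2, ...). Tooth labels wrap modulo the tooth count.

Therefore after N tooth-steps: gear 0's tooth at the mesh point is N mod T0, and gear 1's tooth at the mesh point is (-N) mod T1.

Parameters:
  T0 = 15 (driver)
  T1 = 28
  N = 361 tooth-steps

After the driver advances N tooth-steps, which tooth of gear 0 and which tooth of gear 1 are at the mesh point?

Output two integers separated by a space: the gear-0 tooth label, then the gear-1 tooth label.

Answer: 1 3

Derivation:
Gear 0 (driver, T0=15): tooth at mesh = N mod T0
  361 = 24 * 15 + 1, so 361 mod 15 = 1
  gear 0 tooth = 1
Gear 1 (driven, T1=28): tooth at mesh = (-N) mod T1
  361 = 12 * 28 + 25, so 361 mod 28 = 25
  (-361) mod 28 = (-25) mod 28 = 28 - 25 = 3
Mesh after 361 steps: gear-0 tooth 1 meets gear-1 tooth 3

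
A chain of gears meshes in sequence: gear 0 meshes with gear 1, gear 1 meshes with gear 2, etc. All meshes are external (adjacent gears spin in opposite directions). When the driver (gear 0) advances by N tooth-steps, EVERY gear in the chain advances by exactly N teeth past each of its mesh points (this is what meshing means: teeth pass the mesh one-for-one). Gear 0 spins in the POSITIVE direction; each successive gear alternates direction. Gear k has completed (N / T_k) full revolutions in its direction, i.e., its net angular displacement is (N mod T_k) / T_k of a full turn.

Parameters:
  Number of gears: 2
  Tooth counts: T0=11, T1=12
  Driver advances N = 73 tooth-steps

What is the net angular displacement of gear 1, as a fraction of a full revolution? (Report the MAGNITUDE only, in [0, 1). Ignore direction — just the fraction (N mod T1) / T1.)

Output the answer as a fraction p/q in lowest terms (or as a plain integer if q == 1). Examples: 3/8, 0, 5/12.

Chain of 2 gears, tooth counts: [11, 12]
  gear 0: T0=11, direction=positive, advance = 73 mod 11 = 7 teeth = 7/11 turn
  gear 1: T1=12, direction=negative, advance = 73 mod 12 = 1 teeth = 1/12 turn
Gear 1: 73 mod 12 = 1
Fraction = 1 / 12 = 1/12 (gcd(1,12)=1) = 1/12

Answer: 1/12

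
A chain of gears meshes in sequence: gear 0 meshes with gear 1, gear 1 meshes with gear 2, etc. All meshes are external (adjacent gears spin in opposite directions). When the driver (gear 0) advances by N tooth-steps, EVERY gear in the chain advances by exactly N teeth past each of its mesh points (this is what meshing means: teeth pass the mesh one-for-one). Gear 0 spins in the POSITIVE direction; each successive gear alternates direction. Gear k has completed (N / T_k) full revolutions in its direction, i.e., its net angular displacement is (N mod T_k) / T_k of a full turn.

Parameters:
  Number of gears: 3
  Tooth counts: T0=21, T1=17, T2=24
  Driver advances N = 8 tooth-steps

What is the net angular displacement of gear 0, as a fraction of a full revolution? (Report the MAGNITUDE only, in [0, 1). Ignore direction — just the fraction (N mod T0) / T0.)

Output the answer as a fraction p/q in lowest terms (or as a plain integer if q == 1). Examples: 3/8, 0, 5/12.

Chain of 3 gears, tooth counts: [21, 17, 24]
  gear 0: T0=21, direction=positive, advance = 8 mod 21 = 8 teeth = 8/21 turn
  gear 1: T1=17, direction=negative, advance = 8 mod 17 = 8 teeth = 8/17 turn
  gear 2: T2=24, direction=positive, advance = 8 mod 24 = 8 teeth = 8/24 turn
Gear 0: 8 mod 21 = 8
Fraction = 8 / 21 = 8/21 (gcd(8,21)=1) = 8/21

Answer: 8/21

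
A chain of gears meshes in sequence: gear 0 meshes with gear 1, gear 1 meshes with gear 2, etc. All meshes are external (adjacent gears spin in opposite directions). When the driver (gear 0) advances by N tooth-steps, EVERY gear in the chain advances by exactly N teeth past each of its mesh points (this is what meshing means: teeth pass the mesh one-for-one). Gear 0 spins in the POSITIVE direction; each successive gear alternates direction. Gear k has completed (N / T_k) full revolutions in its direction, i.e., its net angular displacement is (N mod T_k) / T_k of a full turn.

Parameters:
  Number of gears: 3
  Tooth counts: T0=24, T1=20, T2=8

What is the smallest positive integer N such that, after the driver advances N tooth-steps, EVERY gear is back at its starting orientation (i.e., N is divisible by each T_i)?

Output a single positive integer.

Gear k returns to start when N is a multiple of T_k.
All gears at start simultaneously when N is a common multiple of [24, 20, 8]; the smallest such N is lcm(24, 20, 8).
Start: lcm = T0 = 24
Fold in T1=20: gcd(24, 20) = 4; lcm(24, 20) = 24 * 20 / 4 = 480 / 4 = 120
Fold in T2=8: gcd(120, 8) = 8; lcm(120, 8) = 120 * 8 / 8 = 960 / 8 = 120
Full cycle length = 120

Answer: 120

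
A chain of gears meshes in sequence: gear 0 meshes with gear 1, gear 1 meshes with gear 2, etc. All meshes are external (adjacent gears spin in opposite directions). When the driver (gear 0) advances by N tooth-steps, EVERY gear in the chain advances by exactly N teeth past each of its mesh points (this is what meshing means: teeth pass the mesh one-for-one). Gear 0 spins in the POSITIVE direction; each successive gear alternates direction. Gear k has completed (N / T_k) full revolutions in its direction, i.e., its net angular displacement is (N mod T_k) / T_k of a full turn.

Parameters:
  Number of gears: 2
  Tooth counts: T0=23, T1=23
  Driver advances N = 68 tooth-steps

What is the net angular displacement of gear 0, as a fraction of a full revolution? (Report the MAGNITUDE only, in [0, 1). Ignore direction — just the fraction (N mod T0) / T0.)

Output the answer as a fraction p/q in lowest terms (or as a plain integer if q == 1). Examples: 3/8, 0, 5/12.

Chain of 2 gears, tooth counts: [23, 23]
  gear 0: T0=23, direction=positive, advance = 68 mod 23 = 22 teeth = 22/23 turn
  gear 1: T1=23, direction=negative, advance = 68 mod 23 = 22 teeth = 22/23 turn
Gear 0: 68 mod 23 = 22
Fraction = 22 / 23 = 22/23 (gcd(22,23)=1) = 22/23

Answer: 22/23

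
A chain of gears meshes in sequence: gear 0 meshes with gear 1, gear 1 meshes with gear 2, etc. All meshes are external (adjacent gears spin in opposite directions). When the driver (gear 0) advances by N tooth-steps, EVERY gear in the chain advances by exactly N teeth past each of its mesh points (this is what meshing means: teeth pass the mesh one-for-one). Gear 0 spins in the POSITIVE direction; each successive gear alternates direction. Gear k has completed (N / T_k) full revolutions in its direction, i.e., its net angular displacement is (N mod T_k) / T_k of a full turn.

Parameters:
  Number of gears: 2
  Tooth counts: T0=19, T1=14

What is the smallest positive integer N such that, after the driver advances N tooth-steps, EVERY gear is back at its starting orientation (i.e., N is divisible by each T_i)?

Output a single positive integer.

Answer: 266

Derivation:
Gear k returns to start when N is a multiple of T_k.
All gears at start simultaneously when N is a common multiple of [19, 14]; the smallest such N is lcm(19, 14).
Start: lcm = T0 = 19
Fold in T1=14: gcd(19, 14) = 1; lcm(19, 14) = 19 * 14 / 1 = 266 / 1 = 266
Full cycle length = 266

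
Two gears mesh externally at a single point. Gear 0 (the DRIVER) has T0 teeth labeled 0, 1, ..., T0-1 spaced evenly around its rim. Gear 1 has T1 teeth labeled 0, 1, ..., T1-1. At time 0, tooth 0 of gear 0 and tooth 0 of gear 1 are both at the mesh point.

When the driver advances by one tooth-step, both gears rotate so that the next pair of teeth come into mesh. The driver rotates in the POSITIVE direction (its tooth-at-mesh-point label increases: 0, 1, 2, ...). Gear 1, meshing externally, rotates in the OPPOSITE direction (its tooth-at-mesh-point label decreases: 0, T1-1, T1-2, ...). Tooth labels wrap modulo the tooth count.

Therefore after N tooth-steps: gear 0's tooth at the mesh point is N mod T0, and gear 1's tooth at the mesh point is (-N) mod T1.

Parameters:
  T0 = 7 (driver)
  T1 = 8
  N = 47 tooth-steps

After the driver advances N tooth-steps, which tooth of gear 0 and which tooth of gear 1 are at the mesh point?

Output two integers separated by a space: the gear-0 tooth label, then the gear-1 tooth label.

Answer: 5 1

Derivation:
Gear 0 (driver, T0=7): tooth at mesh = N mod T0
  47 = 6 * 7 + 5, so 47 mod 7 = 5
  gear 0 tooth = 5
Gear 1 (driven, T1=8): tooth at mesh = (-N) mod T1
  47 = 5 * 8 + 7, so 47 mod 8 = 7
  (-47) mod 8 = (-7) mod 8 = 8 - 7 = 1
Mesh after 47 steps: gear-0 tooth 5 meets gear-1 tooth 1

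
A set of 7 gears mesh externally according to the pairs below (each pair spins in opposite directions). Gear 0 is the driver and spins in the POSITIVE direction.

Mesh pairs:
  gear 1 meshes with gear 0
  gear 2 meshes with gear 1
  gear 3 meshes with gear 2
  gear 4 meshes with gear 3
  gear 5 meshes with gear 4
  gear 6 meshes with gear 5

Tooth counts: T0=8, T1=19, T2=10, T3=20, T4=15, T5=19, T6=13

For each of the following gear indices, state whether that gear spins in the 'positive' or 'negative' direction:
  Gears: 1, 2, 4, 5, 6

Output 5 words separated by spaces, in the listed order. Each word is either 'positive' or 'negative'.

Gear 0 (driver): positive (depth 0)
  gear 1: meshes with gear 0 -> depth 1 -> negative (opposite of gear 0)
  gear 2: meshes with gear 1 -> depth 2 -> positive (opposite of gear 1)
  gear 3: meshes with gear 2 -> depth 3 -> negative (opposite of gear 2)
  gear 4: meshes with gear 3 -> depth 4 -> positive (opposite of gear 3)
  gear 5: meshes with gear 4 -> depth 5 -> negative (opposite of gear 4)
  gear 6: meshes with gear 5 -> depth 6 -> positive (opposite of gear 5)
Queried indices 1, 2, 4, 5, 6 -> negative, positive, positive, negative, positive

Answer: negative positive positive negative positive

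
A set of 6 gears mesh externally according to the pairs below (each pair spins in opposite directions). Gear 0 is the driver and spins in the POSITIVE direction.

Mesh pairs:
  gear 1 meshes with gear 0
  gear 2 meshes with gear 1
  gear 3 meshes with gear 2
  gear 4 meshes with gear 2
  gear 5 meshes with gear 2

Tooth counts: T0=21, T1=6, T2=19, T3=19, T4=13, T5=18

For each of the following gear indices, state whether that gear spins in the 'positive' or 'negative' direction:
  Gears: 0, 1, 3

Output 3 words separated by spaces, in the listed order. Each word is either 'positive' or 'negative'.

Gear 0 (driver): positive (depth 0)
  gear 1: meshes with gear 0 -> depth 1 -> negative (opposite of gear 0)
  gear 2: meshes with gear 1 -> depth 2 -> positive (opposite of gear 1)
  gear 3: meshes with gear 2 -> depth 3 -> negative (opposite of gear 2)
  gear 4: meshes with gear 2 -> depth 3 -> negative (opposite of gear 2)
  gear 5: meshes with gear 2 -> depth 3 -> negative (opposite of gear 2)
Queried indices 0, 1, 3 -> positive, negative, negative

Answer: positive negative negative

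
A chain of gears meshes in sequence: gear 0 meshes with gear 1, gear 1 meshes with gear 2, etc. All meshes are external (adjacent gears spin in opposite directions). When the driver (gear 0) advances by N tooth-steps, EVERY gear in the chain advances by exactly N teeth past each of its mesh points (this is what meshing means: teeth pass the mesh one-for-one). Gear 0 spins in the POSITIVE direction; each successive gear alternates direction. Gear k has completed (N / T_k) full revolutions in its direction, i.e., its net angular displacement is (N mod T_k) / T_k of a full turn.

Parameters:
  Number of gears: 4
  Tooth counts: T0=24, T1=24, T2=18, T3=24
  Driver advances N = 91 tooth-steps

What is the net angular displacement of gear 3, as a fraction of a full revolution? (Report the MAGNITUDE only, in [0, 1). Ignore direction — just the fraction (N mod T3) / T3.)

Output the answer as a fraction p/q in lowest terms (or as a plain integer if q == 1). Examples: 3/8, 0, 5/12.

Chain of 4 gears, tooth counts: [24, 24, 18, 24]
  gear 0: T0=24, direction=positive, advance = 91 mod 24 = 19 teeth = 19/24 turn
  gear 1: T1=24, direction=negative, advance = 91 mod 24 = 19 teeth = 19/24 turn
  gear 2: T2=18, direction=positive, advance = 91 mod 18 = 1 teeth = 1/18 turn
  gear 3: T3=24, direction=negative, advance = 91 mod 24 = 19 teeth = 19/24 turn
Gear 3: 91 mod 24 = 19
Fraction = 19 / 24 = 19/24 (gcd(19,24)=1) = 19/24

Answer: 19/24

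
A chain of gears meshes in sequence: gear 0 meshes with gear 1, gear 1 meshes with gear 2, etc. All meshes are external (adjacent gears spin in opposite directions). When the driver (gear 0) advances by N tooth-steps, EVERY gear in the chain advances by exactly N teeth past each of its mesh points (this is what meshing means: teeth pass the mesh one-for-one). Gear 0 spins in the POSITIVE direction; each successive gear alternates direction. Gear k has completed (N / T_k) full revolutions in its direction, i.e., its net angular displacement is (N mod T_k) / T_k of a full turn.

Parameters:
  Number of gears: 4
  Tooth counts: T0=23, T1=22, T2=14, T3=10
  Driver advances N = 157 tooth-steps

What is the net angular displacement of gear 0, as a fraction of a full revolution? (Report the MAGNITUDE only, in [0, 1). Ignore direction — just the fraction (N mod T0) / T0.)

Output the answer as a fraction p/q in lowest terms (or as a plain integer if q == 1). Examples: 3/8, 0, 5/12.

Chain of 4 gears, tooth counts: [23, 22, 14, 10]
  gear 0: T0=23, direction=positive, advance = 157 mod 23 = 19 teeth = 19/23 turn
  gear 1: T1=22, direction=negative, advance = 157 mod 22 = 3 teeth = 3/22 turn
  gear 2: T2=14, direction=positive, advance = 157 mod 14 = 3 teeth = 3/14 turn
  gear 3: T3=10, direction=negative, advance = 157 mod 10 = 7 teeth = 7/10 turn
Gear 0: 157 mod 23 = 19
Fraction = 19 / 23 = 19/23 (gcd(19,23)=1) = 19/23

Answer: 19/23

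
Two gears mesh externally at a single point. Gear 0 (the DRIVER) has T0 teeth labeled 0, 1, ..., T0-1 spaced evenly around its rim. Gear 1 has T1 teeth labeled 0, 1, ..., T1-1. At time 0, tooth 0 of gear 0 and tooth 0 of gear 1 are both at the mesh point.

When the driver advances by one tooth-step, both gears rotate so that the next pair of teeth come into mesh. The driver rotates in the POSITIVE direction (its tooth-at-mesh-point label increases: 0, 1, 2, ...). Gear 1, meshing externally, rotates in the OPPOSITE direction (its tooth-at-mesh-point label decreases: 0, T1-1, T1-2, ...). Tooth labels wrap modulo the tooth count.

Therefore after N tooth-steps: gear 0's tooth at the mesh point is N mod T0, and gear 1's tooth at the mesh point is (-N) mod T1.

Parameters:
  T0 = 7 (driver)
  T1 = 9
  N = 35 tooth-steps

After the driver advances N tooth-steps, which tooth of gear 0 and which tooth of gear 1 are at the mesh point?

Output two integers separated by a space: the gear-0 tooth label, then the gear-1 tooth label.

Gear 0 (driver, T0=7): tooth at mesh = N mod T0
  35 = 5 * 7 + 0, so 35 mod 7 = 0
  gear 0 tooth = 0
Gear 1 (driven, T1=9): tooth at mesh = (-N) mod T1
  35 = 3 * 9 + 8, so 35 mod 9 = 8
  (-35) mod 9 = (-8) mod 9 = 9 - 8 = 1
Mesh after 35 steps: gear-0 tooth 0 meets gear-1 tooth 1

Answer: 0 1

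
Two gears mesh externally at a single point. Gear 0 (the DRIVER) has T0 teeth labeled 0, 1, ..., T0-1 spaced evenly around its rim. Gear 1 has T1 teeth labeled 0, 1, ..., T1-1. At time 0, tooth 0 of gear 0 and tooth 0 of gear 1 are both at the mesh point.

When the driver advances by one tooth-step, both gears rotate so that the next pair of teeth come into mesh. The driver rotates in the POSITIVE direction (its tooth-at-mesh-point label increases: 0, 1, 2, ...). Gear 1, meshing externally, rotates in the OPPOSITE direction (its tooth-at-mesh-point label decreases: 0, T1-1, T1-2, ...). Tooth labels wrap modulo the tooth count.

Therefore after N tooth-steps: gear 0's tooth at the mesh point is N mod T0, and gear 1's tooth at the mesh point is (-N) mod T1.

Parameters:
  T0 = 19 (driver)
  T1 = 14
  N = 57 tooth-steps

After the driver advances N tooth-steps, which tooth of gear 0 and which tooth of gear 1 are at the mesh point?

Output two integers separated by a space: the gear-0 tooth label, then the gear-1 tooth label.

Gear 0 (driver, T0=19): tooth at mesh = N mod T0
  57 = 3 * 19 + 0, so 57 mod 19 = 0
  gear 0 tooth = 0
Gear 1 (driven, T1=14): tooth at mesh = (-N) mod T1
  57 = 4 * 14 + 1, so 57 mod 14 = 1
  (-57) mod 14 = (-1) mod 14 = 14 - 1 = 13
Mesh after 57 steps: gear-0 tooth 0 meets gear-1 tooth 13

Answer: 0 13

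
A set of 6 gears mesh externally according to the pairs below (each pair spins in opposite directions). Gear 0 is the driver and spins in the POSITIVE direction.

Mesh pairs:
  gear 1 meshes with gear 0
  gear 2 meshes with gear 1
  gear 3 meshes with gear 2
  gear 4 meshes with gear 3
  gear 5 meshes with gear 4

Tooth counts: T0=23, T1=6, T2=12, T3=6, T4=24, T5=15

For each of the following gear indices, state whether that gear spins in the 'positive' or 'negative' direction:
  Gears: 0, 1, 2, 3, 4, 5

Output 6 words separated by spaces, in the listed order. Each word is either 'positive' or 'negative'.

Gear 0 (driver): positive (depth 0)
  gear 1: meshes with gear 0 -> depth 1 -> negative (opposite of gear 0)
  gear 2: meshes with gear 1 -> depth 2 -> positive (opposite of gear 1)
  gear 3: meshes with gear 2 -> depth 3 -> negative (opposite of gear 2)
  gear 4: meshes with gear 3 -> depth 4 -> positive (opposite of gear 3)
  gear 5: meshes with gear 4 -> depth 5 -> negative (opposite of gear 4)
Queried indices 0, 1, 2, 3, 4, 5 -> positive, negative, positive, negative, positive, negative

Answer: positive negative positive negative positive negative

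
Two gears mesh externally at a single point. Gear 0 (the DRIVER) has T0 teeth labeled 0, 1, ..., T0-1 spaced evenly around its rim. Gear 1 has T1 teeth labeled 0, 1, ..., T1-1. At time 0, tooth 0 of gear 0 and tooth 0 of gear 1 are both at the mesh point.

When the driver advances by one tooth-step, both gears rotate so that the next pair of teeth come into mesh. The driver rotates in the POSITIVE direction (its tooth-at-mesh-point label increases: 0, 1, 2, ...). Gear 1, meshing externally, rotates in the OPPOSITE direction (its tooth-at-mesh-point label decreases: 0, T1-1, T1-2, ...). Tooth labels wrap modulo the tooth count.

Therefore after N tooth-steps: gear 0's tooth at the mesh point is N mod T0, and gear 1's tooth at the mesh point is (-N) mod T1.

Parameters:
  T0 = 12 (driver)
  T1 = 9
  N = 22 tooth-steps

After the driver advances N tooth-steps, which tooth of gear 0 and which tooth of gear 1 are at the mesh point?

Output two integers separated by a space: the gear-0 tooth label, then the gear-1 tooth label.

Gear 0 (driver, T0=12): tooth at mesh = N mod T0
  22 = 1 * 12 + 10, so 22 mod 12 = 10
  gear 0 tooth = 10
Gear 1 (driven, T1=9): tooth at mesh = (-N) mod T1
  22 = 2 * 9 + 4, so 22 mod 9 = 4
  (-22) mod 9 = (-4) mod 9 = 9 - 4 = 5
Mesh after 22 steps: gear-0 tooth 10 meets gear-1 tooth 5

Answer: 10 5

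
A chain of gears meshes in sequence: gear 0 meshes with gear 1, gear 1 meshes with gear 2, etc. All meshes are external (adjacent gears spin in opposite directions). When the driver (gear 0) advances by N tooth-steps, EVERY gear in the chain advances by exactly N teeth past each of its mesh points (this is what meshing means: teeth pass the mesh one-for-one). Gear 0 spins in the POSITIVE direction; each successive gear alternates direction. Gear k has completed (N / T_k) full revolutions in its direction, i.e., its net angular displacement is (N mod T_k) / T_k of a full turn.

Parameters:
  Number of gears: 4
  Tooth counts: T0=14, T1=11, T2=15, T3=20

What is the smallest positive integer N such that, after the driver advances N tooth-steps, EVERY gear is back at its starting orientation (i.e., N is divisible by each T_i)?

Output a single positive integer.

Gear k returns to start when N is a multiple of T_k.
All gears at start simultaneously when N is a common multiple of [14, 11, 15, 20]; the smallest such N is lcm(14, 11, 15, 20).
Start: lcm = T0 = 14
Fold in T1=11: gcd(14, 11) = 1; lcm(14, 11) = 14 * 11 / 1 = 154 / 1 = 154
Fold in T2=15: gcd(154, 15) = 1; lcm(154, 15) = 154 * 15 / 1 = 2310 / 1 = 2310
Fold in T3=20: gcd(2310, 20) = 10; lcm(2310, 20) = 2310 * 20 / 10 = 46200 / 10 = 4620
Full cycle length = 4620

Answer: 4620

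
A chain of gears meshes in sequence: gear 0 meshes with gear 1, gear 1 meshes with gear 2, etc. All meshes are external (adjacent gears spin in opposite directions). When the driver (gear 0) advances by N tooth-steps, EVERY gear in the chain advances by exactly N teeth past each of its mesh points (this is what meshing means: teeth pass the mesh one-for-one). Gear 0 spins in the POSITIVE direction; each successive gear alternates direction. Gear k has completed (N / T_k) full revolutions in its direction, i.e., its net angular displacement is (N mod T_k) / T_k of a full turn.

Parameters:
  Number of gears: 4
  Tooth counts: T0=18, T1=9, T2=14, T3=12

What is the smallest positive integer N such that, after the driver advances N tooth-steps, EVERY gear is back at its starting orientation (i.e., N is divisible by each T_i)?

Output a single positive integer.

Gear k returns to start when N is a multiple of T_k.
All gears at start simultaneously when N is a common multiple of [18, 9, 14, 12]; the smallest such N is lcm(18, 9, 14, 12).
Start: lcm = T0 = 18
Fold in T1=9: gcd(18, 9) = 9; lcm(18, 9) = 18 * 9 / 9 = 162 / 9 = 18
Fold in T2=14: gcd(18, 14) = 2; lcm(18, 14) = 18 * 14 / 2 = 252 / 2 = 126
Fold in T3=12: gcd(126, 12) = 6; lcm(126, 12) = 126 * 12 / 6 = 1512 / 6 = 252
Full cycle length = 252

Answer: 252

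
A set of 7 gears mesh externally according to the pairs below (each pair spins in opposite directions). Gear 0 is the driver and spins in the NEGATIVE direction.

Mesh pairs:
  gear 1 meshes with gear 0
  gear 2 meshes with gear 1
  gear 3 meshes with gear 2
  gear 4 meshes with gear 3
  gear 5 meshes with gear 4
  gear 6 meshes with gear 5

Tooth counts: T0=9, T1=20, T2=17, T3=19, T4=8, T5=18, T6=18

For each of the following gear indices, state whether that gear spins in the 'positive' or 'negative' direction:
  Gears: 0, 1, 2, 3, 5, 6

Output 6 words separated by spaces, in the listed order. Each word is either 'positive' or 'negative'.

Answer: negative positive negative positive positive negative

Derivation:
Gear 0 (driver): negative (depth 0)
  gear 1: meshes with gear 0 -> depth 1 -> positive (opposite of gear 0)
  gear 2: meshes with gear 1 -> depth 2 -> negative (opposite of gear 1)
  gear 3: meshes with gear 2 -> depth 3 -> positive (opposite of gear 2)
  gear 4: meshes with gear 3 -> depth 4 -> negative (opposite of gear 3)
  gear 5: meshes with gear 4 -> depth 5 -> positive (opposite of gear 4)
  gear 6: meshes with gear 5 -> depth 6 -> negative (opposite of gear 5)
Queried indices 0, 1, 2, 3, 5, 6 -> negative, positive, negative, positive, positive, negative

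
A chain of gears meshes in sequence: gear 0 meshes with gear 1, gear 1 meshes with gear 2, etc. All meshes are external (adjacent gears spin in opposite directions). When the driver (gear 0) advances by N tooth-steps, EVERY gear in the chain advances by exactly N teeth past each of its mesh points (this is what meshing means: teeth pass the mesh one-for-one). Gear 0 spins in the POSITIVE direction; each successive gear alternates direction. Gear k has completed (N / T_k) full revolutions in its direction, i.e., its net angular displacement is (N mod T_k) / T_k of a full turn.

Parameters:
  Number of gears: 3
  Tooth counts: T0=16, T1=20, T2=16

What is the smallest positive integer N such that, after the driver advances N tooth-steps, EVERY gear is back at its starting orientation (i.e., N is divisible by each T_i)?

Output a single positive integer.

Answer: 80

Derivation:
Gear k returns to start when N is a multiple of T_k.
All gears at start simultaneously when N is a common multiple of [16, 20, 16]; the smallest such N is lcm(16, 20, 16).
Start: lcm = T0 = 16
Fold in T1=20: gcd(16, 20) = 4; lcm(16, 20) = 16 * 20 / 4 = 320 / 4 = 80
Fold in T2=16: gcd(80, 16) = 16; lcm(80, 16) = 80 * 16 / 16 = 1280 / 16 = 80
Full cycle length = 80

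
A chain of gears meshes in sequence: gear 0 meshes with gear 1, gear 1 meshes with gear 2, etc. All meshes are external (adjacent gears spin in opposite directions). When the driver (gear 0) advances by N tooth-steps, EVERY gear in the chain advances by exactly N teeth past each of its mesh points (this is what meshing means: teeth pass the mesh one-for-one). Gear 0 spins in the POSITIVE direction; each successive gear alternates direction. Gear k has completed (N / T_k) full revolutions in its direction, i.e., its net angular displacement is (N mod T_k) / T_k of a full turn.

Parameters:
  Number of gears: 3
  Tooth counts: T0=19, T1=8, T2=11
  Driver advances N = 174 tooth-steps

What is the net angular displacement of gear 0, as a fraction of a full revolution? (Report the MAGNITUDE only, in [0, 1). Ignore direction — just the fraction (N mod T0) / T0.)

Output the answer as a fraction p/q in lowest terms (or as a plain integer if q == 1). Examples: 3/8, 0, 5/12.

Chain of 3 gears, tooth counts: [19, 8, 11]
  gear 0: T0=19, direction=positive, advance = 174 mod 19 = 3 teeth = 3/19 turn
  gear 1: T1=8, direction=negative, advance = 174 mod 8 = 6 teeth = 6/8 turn
  gear 2: T2=11, direction=positive, advance = 174 mod 11 = 9 teeth = 9/11 turn
Gear 0: 174 mod 19 = 3
Fraction = 3 / 19 = 3/19 (gcd(3,19)=1) = 3/19

Answer: 3/19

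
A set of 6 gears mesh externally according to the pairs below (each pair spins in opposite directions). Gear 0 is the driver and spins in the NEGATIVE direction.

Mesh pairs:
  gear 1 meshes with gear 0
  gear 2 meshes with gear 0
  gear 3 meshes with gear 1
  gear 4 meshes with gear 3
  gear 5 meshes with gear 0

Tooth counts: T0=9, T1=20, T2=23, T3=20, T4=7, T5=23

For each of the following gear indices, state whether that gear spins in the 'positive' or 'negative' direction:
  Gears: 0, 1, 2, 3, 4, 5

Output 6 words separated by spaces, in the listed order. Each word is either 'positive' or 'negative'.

Gear 0 (driver): negative (depth 0)
  gear 1: meshes with gear 0 -> depth 1 -> positive (opposite of gear 0)
  gear 2: meshes with gear 0 -> depth 1 -> positive (opposite of gear 0)
  gear 3: meshes with gear 1 -> depth 2 -> negative (opposite of gear 1)
  gear 4: meshes with gear 3 -> depth 3 -> positive (opposite of gear 3)
  gear 5: meshes with gear 0 -> depth 1 -> positive (opposite of gear 0)
Queried indices 0, 1, 2, 3, 4, 5 -> negative, positive, positive, negative, positive, positive

Answer: negative positive positive negative positive positive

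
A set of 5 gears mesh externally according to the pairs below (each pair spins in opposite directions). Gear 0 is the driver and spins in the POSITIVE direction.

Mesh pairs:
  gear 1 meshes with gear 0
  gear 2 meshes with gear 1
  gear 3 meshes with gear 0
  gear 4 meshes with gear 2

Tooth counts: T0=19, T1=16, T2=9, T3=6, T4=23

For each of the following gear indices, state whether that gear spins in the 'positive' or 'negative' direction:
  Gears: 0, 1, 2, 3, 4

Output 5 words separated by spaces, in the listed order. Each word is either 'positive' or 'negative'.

Gear 0 (driver): positive (depth 0)
  gear 1: meshes with gear 0 -> depth 1 -> negative (opposite of gear 0)
  gear 2: meshes with gear 1 -> depth 2 -> positive (opposite of gear 1)
  gear 3: meshes with gear 0 -> depth 1 -> negative (opposite of gear 0)
  gear 4: meshes with gear 2 -> depth 3 -> negative (opposite of gear 2)
Queried indices 0, 1, 2, 3, 4 -> positive, negative, positive, negative, negative

Answer: positive negative positive negative negative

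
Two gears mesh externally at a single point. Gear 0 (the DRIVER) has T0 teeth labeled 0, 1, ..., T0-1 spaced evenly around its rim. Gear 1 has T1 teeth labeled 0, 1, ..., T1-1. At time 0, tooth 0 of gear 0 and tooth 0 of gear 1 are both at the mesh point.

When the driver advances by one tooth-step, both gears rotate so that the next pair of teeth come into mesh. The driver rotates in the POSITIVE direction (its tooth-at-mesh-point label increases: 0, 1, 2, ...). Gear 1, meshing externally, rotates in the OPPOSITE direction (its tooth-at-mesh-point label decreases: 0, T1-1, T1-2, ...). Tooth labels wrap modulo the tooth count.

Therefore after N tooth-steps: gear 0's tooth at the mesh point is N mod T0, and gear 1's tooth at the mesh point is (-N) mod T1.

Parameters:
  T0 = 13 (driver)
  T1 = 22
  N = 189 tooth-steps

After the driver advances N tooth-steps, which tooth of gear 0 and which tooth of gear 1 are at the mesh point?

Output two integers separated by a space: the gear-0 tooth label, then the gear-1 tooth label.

Gear 0 (driver, T0=13): tooth at mesh = N mod T0
  189 = 14 * 13 + 7, so 189 mod 13 = 7
  gear 0 tooth = 7
Gear 1 (driven, T1=22): tooth at mesh = (-N) mod T1
  189 = 8 * 22 + 13, so 189 mod 22 = 13
  (-189) mod 22 = (-13) mod 22 = 22 - 13 = 9
Mesh after 189 steps: gear-0 tooth 7 meets gear-1 tooth 9

Answer: 7 9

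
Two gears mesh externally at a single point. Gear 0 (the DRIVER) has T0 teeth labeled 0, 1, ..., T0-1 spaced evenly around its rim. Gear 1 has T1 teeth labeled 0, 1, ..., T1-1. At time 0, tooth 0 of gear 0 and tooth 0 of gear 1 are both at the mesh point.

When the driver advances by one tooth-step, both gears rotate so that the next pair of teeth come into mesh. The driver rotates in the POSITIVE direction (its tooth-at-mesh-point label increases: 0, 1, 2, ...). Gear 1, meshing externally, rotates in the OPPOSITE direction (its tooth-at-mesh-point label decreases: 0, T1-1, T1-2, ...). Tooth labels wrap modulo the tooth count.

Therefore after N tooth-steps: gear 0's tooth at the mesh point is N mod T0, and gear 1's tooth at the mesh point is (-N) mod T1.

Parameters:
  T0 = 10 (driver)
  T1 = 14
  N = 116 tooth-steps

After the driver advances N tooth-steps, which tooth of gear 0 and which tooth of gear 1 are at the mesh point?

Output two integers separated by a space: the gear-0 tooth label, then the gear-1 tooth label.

Gear 0 (driver, T0=10): tooth at mesh = N mod T0
  116 = 11 * 10 + 6, so 116 mod 10 = 6
  gear 0 tooth = 6
Gear 1 (driven, T1=14): tooth at mesh = (-N) mod T1
  116 = 8 * 14 + 4, so 116 mod 14 = 4
  (-116) mod 14 = (-4) mod 14 = 14 - 4 = 10
Mesh after 116 steps: gear-0 tooth 6 meets gear-1 tooth 10

Answer: 6 10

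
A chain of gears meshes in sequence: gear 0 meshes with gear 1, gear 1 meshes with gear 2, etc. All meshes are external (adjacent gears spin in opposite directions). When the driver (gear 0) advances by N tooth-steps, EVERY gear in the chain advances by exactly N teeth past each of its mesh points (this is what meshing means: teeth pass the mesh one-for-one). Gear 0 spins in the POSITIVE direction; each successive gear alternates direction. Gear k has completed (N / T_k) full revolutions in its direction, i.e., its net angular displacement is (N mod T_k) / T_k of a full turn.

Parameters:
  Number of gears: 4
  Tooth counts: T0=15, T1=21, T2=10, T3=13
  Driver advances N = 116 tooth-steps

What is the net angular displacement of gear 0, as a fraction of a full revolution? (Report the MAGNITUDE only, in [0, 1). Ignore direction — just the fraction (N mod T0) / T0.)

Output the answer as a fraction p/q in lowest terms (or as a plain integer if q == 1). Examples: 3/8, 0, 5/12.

Answer: 11/15

Derivation:
Chain of 4 gears, tooth counts: [15, 21, 10, 13]
  gear 0: T0=15, direction=positive, advance = 116 mod 15 = 11 teeth = 11/15 turn
  gear 1: T1=21, direction=negative, advance = 116 mod 21 = 11 teeth = 11/21 turn
  gear 2: T2=10, direction=positive, advance = 116 mod 10 = 6 teeth = 6/10 turn
  gear 3: T3=13, direction=negative, advance = 116 mod 13 = 12 teeth = 12/13 turn
Gear 0: 116 mod 15 = 11
Fraction = 11 / 15 = 11/15 (gcd(11,15)=1) = 11/15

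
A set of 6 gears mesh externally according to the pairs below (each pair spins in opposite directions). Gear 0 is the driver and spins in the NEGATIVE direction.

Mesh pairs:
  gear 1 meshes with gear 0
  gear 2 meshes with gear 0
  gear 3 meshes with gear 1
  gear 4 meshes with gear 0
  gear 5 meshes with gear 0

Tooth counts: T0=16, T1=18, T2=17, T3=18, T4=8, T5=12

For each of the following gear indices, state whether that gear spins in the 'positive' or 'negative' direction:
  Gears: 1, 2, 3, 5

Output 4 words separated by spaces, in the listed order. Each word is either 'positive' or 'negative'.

Answer: positive positive negative positive

Derivation:
Gear 0 (driver): negative (depth 0)
  gear 1: meshes with gear 0 -> depth 1 -> positive (opposite of gear 0)
  gear 2: meshes with gear 0 -> depth 1 -> positive (opposite of gear 0)
  gear 3: meshes with gear 1 -> depth 2 -> negative (opposite of gear 1)
  gear 4: meshes with gear 0 -> depth 1 -> positive (opposite of gear 0)
  gear 5: meshes with gear 0 -> depth 1 -> positive (opposite of gear 0)
Queried indices 1, 2, 3, 5 -> positive, positive, negative, positive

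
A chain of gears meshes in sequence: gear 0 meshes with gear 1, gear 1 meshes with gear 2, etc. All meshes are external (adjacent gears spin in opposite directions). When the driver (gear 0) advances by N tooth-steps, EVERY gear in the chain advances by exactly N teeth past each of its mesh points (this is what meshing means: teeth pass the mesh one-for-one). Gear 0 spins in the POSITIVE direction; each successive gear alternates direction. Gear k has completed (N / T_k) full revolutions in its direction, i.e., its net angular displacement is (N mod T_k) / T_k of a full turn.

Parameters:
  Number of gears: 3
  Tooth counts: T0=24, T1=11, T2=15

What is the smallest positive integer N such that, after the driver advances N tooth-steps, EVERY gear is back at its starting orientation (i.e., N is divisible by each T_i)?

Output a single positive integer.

Answer: 1320

Derivation:
Gear k returns to start when N is a multiple of T_k.
All gears at start simultaneously when N is a common multiple of [24, 11, 15]; the smallest such N is lcm(24, 11, 15).
Start: lcm = T0 = 24
Fold in T1=11: gcd(24, 11) = 1; lcm(24, 11) = 24 * 11 / 1 = 264 / 1 = 264
Fold in T2=15: gcd(264, 15) = 3; lcm(264, 15) = 264 * 15 / 3 = 3960 / 3 = 1320
Full cycle length = 1320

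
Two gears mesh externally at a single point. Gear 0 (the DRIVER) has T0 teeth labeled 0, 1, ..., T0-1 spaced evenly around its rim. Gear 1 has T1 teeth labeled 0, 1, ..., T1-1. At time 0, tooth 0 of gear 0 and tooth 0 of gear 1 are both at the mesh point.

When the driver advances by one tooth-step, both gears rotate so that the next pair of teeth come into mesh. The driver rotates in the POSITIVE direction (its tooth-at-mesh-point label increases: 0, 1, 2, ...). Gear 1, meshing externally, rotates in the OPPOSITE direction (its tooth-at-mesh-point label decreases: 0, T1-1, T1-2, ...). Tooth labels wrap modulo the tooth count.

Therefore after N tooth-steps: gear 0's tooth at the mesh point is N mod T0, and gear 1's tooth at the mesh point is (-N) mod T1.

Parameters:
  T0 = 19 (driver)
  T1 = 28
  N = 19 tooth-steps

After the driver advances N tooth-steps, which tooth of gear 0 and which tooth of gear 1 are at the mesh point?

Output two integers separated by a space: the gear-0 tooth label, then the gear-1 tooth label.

Answer: 0 9

Derivation:
Gear 0 (driver, T0=19): tooth at mesh = N mod T0
  19 = 1 * 19 + 0, so 19 mod 19 = 0
  gear 0 tooth = 0
Gear 1 (driven, T1=28): tooth at mesh = (-N) mod T1
  19 = 0 * 28 + 19, so 19 mod 28 = 19
  (-19) mod 28 = (-19) mod 28 = 28 - 19 = 9
Mesh after 19 steps: gear-0 tooth 0 meets gear-1 tooth 9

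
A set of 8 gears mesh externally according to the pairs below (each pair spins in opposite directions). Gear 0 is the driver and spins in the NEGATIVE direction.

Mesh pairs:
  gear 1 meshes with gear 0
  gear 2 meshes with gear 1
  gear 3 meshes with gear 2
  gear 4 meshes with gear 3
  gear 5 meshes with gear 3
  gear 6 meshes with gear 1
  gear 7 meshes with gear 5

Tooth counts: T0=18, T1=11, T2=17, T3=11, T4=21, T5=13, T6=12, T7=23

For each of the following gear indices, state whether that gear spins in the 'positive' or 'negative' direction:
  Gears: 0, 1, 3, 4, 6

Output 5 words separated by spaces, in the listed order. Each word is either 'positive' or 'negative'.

Answer: negative positive positive negative negative

Derivation:
Gear 0 (driver): negative (depth 0)
  gear 1: meshes with gear 0 -> depth 1 -> positive (opposite of gear 0)
  gear 2: meshes with gear 1 -> depth 2 -> negative (opposite of gear 1)
  gear 3: meshes with gear 2 -> depth 3 -> positive (opposite of gear 2)
  gear 4: meshes with gear 3 -> depth 4 -> negative (opposite of gear 3)
  gear 5: meshes with gear 3 -> depth 4 -> negative (opposite of gear 3)
  gear 6: meshes with gear 1 -> depth 2 -> negative (opposite of gear 1)
  gear 7: meshes with gear 5 -> depth 5 -> positive (opposite of gear 5)
Queried indices 0, 1, 3, 4, 6 -> negative, positive, positive, negative, negative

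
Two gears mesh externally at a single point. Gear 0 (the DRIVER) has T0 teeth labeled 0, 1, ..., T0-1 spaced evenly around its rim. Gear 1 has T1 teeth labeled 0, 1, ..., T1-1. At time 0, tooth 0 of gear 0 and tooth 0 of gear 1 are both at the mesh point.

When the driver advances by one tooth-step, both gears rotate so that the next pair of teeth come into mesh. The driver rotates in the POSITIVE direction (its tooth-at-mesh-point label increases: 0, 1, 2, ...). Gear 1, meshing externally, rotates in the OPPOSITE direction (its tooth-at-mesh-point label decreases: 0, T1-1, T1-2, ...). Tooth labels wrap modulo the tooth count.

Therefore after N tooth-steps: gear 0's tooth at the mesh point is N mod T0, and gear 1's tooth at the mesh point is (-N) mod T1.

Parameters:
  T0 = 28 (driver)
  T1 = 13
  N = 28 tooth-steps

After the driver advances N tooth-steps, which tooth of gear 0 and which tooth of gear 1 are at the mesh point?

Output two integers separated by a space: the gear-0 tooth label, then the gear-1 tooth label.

Answer: 0 11

Derivation:
Gear 0 (driver, T0=28): tooth at mesh = N mod T0
  28 = 1 * 28 + 0, so 28 mod 28 = 0
  gear 0 tooth = 0
Gear 1 (driven, T1=13): tooth at mesh = (-N) mod T1
  28 = 2 * 13 + 2, so 28 mod 13 = 2
  (-28) mod 13 = (-2) mod 13 = 13 - 2 = 11
Mesh after 28 steps: gear-0 tooth 0 meets gear-1 tooth 11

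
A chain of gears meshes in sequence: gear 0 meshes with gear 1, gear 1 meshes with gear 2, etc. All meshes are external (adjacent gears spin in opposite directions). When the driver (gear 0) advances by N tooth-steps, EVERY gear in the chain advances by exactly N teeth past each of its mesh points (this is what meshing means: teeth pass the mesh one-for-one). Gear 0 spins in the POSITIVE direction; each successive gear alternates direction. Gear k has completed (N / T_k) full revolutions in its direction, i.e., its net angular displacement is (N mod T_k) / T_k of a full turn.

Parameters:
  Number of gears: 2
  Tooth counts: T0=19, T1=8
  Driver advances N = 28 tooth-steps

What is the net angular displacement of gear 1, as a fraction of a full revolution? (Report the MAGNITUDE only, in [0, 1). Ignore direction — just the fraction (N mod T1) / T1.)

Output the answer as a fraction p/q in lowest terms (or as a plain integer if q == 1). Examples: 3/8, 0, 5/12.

Answer: 1/2

Derivation:
Chain of 2 gears, tooth counts: [19, 8]
  gear 0: T0=19, direction=positive, advance = 28 mod 19 = 9 teeth = 9/19 turn
  gear 1: T1=8, direction=negative, advance = 28 mod 8 = 4 teeth = 4/8 turn
Gear 1: 28 mod 8 = 4
Fraction = 4 / 8 = 1/2 (gcd(4,8)=4) = 1/2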